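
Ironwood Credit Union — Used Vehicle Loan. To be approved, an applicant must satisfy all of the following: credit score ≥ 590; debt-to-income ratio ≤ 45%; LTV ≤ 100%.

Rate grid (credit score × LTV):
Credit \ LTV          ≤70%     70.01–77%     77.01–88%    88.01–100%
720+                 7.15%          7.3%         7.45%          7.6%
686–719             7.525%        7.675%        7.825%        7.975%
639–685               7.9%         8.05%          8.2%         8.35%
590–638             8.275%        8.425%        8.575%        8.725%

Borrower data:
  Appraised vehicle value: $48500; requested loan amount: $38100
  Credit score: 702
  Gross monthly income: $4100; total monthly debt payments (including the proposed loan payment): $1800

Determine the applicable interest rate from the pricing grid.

Credit score 702 ≥ 590; Debt-to-income = 1,800/4,100 = 43.9% — meets 45% limit
LTV = 38,100/48,500 = 78.6% ≤ 100%
Credit 702 → row 686–719; LTV 78.6% → column 77.01–88%. Grid cell → 7.825%.

7.825%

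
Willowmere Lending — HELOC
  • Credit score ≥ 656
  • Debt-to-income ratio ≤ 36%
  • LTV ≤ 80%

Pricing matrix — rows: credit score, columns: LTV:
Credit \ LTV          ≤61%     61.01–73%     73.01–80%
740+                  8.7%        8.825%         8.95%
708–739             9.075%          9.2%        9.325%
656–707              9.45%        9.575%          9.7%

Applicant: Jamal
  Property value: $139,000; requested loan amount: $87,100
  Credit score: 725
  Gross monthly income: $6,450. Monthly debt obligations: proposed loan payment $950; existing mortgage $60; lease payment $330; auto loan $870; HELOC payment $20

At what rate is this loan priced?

Credit score 725 ≥ 656; Total monthly debts = (950 + 60 + 330 + 870 + 20) = 2,230. DTI: 2,230 ÷ 6,450 = 34.6%, within the 36% cap
Loan-to-value = 87,100/139,000 = 62.7% — pass (80% max)
Row: 725 falls in 708–739. Column: 62.7% falls in 61.01–73%. Rate = 9.2%.

9.2%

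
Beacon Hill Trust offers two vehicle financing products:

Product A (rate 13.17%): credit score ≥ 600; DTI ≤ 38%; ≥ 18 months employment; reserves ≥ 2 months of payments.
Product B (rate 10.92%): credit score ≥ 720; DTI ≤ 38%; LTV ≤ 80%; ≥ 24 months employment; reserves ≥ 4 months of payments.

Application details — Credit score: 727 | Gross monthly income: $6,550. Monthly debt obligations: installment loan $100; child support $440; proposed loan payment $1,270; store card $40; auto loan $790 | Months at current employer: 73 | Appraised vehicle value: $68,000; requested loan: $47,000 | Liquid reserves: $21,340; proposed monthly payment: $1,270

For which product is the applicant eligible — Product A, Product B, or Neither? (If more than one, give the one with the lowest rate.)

Total debts = (100 + 440 + 1,270 + 40 + 790) = 2,640; DTI = 2,640/6,550 = 40.3%.
LTV = 47,000/68,000 = 69.1%.
Reserves = 21,340/1,270 = 16.8 months.
Product A: score 727 ≥ 600; DTI 40.3% > 38%; employment 73 ≥ 18 mo; reserves 16.8 ≥ 2 mo → does not qualify.
Product B: score 727 ≥ 720; DTI 40.3% > 38%; LTV 69.1% ≤ 80%; employment 73 ≥ 24 mo; reserves 16.8 ≥ 4 mo → does not qualify.

Neither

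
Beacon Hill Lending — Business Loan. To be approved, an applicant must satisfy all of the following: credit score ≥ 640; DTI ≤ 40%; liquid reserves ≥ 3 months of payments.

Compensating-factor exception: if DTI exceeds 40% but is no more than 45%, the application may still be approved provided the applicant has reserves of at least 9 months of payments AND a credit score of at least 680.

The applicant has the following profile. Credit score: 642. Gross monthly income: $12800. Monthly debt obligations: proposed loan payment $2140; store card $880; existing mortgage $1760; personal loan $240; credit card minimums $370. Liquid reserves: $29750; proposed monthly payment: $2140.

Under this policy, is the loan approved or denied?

Credit score 642 ≥ 640 (meets base)
Total debts = (2,140 + 880 + 1,760 + 240 + 370) = 5,390. DTI = 5,390/12,800 = 42.1% > 40% — standard DTI limit exceeded.
Liquid reserves cover 29,750/2,140 = 13.9 months — ≥ 3 required
42.1% falls in the override range (40%–45%), so the compensating-factor test applies.
Reserves 13.9 ≥ 9 months; credit score 642 < 680.
Override conditions not both satisfied; exception does not apply.

Denied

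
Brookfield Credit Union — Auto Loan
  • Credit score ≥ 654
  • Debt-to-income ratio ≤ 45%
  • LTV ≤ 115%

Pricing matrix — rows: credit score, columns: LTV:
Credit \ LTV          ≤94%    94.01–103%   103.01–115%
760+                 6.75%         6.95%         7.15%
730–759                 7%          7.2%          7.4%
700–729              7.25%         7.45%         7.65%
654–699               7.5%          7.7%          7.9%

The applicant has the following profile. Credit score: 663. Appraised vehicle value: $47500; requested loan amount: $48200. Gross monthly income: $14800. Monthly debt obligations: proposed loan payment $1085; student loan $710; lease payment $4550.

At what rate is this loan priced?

Credit score 663 ≥ 654; Total monthly debts = (1,085 + 710 + 4,550) = 6,345. DTI = 6,345/14,800 = 42.9% ≤ 45%
LTV: 48,200 ÷ 47,500 = 101.5%, within 115% cap
Row: 663 falls in 654–699. Column: 101.5% falls in 94.01–103%. Rate = 7.7%.

7.7%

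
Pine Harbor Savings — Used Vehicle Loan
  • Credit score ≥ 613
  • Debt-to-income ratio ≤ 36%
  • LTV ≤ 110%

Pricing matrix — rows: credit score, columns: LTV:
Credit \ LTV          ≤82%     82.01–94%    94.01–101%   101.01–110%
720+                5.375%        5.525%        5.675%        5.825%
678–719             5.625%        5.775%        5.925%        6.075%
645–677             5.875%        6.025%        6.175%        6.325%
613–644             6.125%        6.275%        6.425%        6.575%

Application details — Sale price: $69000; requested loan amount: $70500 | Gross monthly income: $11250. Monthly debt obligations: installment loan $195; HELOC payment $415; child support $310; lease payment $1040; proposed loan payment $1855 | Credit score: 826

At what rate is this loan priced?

Credit score 826 ≥ 613; Total monthly debts = (195 + 415 + 310 + 1,040 + 1,855) = 3,815. DTI = 3,815/11,250 = 33.9% ≤ 36%
Loan-to-value = 70,500/69,000 = 102.2% — pass (110% max)
Credit 826 → row 720+; LTV 102.2% → column 101.01–110%. Grid cell → 5.825%.

5.825%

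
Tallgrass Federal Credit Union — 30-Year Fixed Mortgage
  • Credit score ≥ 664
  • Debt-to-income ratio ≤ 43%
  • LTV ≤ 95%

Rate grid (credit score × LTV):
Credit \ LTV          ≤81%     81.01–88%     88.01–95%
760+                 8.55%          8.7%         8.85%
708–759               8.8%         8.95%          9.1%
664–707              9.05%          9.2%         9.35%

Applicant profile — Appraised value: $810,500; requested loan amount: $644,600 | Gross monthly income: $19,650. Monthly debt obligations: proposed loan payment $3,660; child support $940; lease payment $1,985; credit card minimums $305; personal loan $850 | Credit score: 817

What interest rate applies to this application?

Credit score 817 ≥ 664; Total monthly debts = (3,660 + 940 + 1,985 + 305 + 850) = 7,740. DTI = 7,740/19,650 = 39.4% ≤ 43%
Loan-to-value = 644,600/810,500 = 79.5% — pass (95% max)
Credit 817 → row 760+; LTV 79.5% → column ≤81%. Grid cell → 8.55%.

8.55%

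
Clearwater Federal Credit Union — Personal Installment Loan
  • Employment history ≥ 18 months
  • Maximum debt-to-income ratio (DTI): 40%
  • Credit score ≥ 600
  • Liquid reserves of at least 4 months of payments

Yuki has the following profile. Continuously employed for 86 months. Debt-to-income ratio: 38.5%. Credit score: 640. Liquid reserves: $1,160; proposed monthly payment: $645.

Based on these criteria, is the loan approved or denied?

Employment 86 ≥ 18 months
DTI 38.5% ≤ 40%
Credit score 640 ≥ 600 (meets)
Reserves: 1,160 ÷ 645 = 1.8 months (below 4-month minimum)
Fails on reserves.

Denied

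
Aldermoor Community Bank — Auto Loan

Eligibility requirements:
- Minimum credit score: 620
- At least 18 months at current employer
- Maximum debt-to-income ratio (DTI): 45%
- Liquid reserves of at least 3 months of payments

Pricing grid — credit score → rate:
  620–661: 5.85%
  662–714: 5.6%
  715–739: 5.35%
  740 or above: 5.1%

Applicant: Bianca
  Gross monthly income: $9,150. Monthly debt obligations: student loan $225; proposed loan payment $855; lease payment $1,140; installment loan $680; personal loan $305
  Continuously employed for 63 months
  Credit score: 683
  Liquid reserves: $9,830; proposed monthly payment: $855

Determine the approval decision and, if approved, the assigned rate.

Credit score 683 ≥ 620 (meets minimum)
Total monthly debts = (225 + 855 + 1,140 + 680 + 305) = 3,205. Debt-to-income = 3,205/9,150 = 35% — meets 45% limit
Reserves: 9,830 ÷ 855 = 11.5 months (meets 3-month minimum)
Employment 63 ≥ 18 months
All requirements met. Score 683 falls in the 662–714 tier → 5.6%.

Approved at 5.6%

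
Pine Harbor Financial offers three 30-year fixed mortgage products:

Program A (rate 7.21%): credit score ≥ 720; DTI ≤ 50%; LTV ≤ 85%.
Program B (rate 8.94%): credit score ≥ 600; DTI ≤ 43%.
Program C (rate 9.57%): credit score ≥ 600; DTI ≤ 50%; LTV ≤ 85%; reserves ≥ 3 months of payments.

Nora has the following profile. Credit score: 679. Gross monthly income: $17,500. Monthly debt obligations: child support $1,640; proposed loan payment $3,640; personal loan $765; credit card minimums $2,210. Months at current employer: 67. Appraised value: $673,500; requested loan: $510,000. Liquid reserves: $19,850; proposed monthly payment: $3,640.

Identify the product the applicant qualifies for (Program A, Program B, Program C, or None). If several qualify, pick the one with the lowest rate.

Program C

Total debts = (1,640 + 3,640 + 765 + 2,210) = 8,255; DTI = 8,255/17,500 = 47.2%.
LTV = 510,000/673,500 = 75.7%.
Reserves = 19,850/3,640 = 5.5 months.
Program A: score 679 < 720; DTI 47.2% ≤ 50%; LTV 75.7% ≤ 85% → does not qualify.
Program B: score 679 ≥ 600; DTI 47.2% > 43% → does not qualify.
Program C: score 679 ≥ 600; DTI 47.2% ≤ 50%; LTV 75.7% ≤ 85%; reserves 5.5 ≥ 3 mo → qualifies.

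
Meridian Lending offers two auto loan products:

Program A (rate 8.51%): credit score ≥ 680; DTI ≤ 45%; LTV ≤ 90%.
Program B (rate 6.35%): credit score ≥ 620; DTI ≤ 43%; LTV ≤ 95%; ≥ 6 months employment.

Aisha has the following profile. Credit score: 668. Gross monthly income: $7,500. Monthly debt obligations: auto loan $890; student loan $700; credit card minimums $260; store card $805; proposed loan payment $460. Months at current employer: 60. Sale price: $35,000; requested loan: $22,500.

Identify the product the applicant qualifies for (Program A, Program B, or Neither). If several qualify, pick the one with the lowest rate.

Program B

Total debts = (890 + 700 + 260 + 805 + 460) = 3,115; DTI = 3,115/7,500 = 41.5%.
LTV = 22,500/35,000 = 64.3%.
Program A: score 668 < 680; DTI 41.5% ≤ 45%; LTV 64.3% ≤ 90% → does not qualify.
Program B: score 668 ≥ 620; DTI 41.5% ≤ 43%; LTV 64.3% ≤ 95%; employment 60 ≥ 6 mo → qualifies.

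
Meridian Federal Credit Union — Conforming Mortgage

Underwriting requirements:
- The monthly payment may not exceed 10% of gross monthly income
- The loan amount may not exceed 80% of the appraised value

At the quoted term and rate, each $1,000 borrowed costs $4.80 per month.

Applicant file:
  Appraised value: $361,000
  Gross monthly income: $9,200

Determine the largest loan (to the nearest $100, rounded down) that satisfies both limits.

$191,600

Payment cap: 10% × $9,200 = $920/month.
At $4.80 per $1,000, that supports 920/4.80 × 1,000 ≈ $191,666 → $191,600.
LTV cap: 80% × $361,000 = $288,800 → $288,800.
Binding constraint: payment-to-income.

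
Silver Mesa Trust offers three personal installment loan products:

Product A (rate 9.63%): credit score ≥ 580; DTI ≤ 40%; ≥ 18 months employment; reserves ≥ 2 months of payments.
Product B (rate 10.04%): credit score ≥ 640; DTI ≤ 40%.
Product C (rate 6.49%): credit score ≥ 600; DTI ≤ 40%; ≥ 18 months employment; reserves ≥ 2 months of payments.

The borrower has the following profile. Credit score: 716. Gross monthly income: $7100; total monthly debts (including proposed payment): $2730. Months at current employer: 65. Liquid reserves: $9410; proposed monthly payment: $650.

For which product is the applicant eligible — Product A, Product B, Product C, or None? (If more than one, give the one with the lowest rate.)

Product C

DTI = 2,730/7,100 = 38.5%.
Reserves = 9,410/650 = 14.5 months.
Product A: score 716 ≥ 580; DTI 38.5% ≤ 40%; employment 65 ≥ 18 mo; reserves 14.5 ≥ 2 mo → qualifies.
Product B: score 716 ≥ 640; DTI 38.5% ≤ 40% → qualifies.
Product C: score 716 ≥ 600; DTI 38.5% ≤ 40%; employment 65 ≥ 18 mo; reserves 14.5 ≥ 2 mo → qualifies.
Qualifying: Product A, Product B, Product C. Lowest rate is 6.49% → Product C.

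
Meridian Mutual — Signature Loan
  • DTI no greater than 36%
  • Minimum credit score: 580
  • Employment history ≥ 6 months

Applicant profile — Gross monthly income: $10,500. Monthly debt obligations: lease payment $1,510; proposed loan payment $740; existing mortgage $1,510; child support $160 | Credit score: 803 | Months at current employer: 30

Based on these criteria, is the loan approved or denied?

Denied

Total monthly debts = (1,510 + 740 + 1,510 + 160) = 3,920. Debt-to-income = 3,920/10,500 = 37.3% — over 36% limit
Credit score 803 ≥ 580 (meets)
Employment 30 ≥ 6 months
Fails on DTI.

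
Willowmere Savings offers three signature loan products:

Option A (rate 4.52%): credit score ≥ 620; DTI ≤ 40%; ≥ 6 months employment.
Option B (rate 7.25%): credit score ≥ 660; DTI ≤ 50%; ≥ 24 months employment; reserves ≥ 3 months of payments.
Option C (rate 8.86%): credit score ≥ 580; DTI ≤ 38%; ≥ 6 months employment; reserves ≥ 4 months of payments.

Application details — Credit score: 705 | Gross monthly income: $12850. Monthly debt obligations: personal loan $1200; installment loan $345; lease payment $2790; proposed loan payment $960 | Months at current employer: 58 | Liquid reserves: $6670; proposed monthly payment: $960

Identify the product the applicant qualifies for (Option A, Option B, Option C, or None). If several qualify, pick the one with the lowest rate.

Total debts = (1,200 + 345 + 2,790 + 960) = 5,295; DTI = 5,295/12,850 = 41.2%.
Reserves = 6,670/960 = 6.9 months.
Option A: score 705 ≥ 620; DTI 41.2% > 40%; employment 58 ≥ 6 mo → does not qualify.
Option B: score 705 ≥ 660; DTI 41.2% ≤ 50%; employment 58 ≥ 24 mo; reserves 6.9 ≥ 3 mo → qualifies.
Option C: score 705 ≥ 580; DTI 41.2% > 38%; employment 58 ≥ 6 mo; reserves 6.9 ≥ 4 mo → does not qualify.

Option B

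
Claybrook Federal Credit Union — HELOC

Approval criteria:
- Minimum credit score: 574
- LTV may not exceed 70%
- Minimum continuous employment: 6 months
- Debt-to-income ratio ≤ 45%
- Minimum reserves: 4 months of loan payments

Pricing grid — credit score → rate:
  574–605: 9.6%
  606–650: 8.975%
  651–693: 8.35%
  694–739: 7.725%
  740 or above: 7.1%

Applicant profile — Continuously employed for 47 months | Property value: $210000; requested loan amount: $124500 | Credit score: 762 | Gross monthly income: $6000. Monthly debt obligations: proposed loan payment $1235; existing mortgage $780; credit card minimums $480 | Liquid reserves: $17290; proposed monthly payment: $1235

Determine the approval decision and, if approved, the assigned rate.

Credit score 762 ≥ 574 (meets minimum)
Liquid reserves cover 17,290/1,235 = 14.0 months — ≥ 4 required
Loan-to-value = 124,500/210,000 = 59.3% — pass (70% max)
Total monthly debts = (1,235 + 780 + 480) = 2,495. DTI = 2,495/6,000 = 41.6% ≤ 45%
Employment 47 ≥ 6 months
All requirements met. Score 762 falls in the 740 or above tier → 7.1%.

Approved at 7.1%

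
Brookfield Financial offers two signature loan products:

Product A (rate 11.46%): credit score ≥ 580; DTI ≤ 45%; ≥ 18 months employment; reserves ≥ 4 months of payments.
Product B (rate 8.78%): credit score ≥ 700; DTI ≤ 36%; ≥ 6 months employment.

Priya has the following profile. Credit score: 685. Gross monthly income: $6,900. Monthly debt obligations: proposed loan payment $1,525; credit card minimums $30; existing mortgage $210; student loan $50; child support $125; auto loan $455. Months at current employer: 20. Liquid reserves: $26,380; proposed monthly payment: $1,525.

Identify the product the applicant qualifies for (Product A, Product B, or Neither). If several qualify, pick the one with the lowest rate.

Product A

Total debts = (1,525 + 30 + 210 + 50 + 125 + 455) = 2,395; DTI = 2,395/6,900 = 34.7%.
Reserves = 26,380/1,525 = 17.3 months.
Product A: score 685 ≥ 580; DTI 34.7% ≤ 45%; employment 20 ≥ 18 mo; reserves 17.3 ≥ 4 mo → qualifies.
Product B: score 685 < 700; DTI 34.7% ≤ 36%; employment 20 ≥ 6 mo → does not qualify.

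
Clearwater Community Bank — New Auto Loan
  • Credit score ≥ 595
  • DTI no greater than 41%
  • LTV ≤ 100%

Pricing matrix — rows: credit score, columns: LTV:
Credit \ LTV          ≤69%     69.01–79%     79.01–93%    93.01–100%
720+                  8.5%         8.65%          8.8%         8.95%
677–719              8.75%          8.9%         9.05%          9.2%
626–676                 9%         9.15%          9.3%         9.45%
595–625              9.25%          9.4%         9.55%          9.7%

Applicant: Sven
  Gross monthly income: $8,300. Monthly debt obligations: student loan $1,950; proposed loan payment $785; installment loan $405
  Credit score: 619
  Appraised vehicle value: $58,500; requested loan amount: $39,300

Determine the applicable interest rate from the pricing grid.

Credit score 619 ≥ 595; Total monthly debts = (1,950 + 785 + 405) = 3,140. Debt-to-income = 3,140/8,300 = 37.8% — meets 41% limit
LTV: 39,300 ÷ 58,500 = 67.2%, within 100% cap
Row: 619 falls in 595–625. Column: 67.2% falls in ≤69%. Rate = 9.25%.

9.25%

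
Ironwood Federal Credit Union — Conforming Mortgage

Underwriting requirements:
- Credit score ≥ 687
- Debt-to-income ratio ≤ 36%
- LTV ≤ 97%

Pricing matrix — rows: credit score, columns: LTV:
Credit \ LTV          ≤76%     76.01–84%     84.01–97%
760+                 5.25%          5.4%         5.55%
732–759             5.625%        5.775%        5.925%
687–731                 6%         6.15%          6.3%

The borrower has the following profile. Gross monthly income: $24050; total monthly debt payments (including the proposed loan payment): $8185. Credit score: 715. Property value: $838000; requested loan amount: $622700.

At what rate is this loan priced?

6%

Credit score 715 ≥ 687; DTI = 8,185/24,050 = 34% ≤ 36%
LTV = 622,700/838,000 = 74.3% ≤ 97%
Score 715 is in the 687–731 band; LTV 74.3% is in the ≤76% band → 6%.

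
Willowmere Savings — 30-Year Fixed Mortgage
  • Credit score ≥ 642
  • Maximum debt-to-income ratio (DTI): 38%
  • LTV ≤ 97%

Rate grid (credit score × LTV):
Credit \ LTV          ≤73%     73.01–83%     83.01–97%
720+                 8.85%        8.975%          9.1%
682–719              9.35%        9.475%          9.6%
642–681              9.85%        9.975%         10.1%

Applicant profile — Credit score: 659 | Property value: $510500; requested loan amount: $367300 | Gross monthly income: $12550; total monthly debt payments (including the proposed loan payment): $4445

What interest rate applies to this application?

9.85%

Credit score 659 ≥ 642; DTI = 4,445/12,550 = 35.4% ≤ 38%
LTV = 367,300/510,500 = 71.9% ≤ 97%
Credit 659 → row 642–681; LTV 71.9% → column ≤73%. Grid cell → 9.85%.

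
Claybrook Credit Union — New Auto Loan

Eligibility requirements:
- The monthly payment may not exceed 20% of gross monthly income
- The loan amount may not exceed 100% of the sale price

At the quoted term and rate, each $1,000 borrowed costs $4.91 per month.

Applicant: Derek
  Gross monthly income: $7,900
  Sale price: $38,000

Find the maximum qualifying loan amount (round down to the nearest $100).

$38,000

Payment cap: 20% × $7,900 = $1,580/month.
At $4.91 per $1,000, that supports 1,580/4.91 × 1,000 ≈ $321,792 → $321,700.
LTV cap: 100% × $38,000 = $38,000 → $38,000.
Binding constraint: loan-to-value.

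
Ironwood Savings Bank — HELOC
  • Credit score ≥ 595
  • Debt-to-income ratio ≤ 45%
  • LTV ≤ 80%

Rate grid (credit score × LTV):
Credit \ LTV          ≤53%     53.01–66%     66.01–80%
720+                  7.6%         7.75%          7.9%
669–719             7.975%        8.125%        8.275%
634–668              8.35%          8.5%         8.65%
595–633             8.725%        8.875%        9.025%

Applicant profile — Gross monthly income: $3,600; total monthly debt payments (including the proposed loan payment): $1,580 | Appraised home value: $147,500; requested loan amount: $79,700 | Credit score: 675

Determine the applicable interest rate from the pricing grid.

8.125%

Credit score 675 ≥ 595; DTI: 1,580 ÷ 3,600 = 43.9%, within the 45% cap
LTV: 79,700 ÷ 147,500 = 54%, within 80% cap
Credit 675 → row 669–719; LTV 54% → column 53.01–66%. Grid cell → 8.125%.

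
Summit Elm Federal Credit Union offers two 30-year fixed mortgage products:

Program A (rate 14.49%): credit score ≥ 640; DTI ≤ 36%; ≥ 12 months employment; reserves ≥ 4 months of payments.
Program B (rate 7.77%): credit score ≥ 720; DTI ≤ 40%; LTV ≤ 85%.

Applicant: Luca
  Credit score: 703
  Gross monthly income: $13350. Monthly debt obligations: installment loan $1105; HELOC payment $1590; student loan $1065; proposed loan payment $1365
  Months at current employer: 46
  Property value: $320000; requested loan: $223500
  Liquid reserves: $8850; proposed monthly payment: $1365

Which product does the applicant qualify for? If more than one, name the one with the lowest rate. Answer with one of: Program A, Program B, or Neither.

Total debts = (1,105 + 1,590 + 1,065 + 1,365) = 5,125; DTI = 5,125/13,350 = 38.4%.
LTV = 223,500/320,000 = 69.8%.
Reserves = 8,850/1,365 = 6.5 months.
Program A: score 703 ≥ 640; DTI 38.4% > 36%; employment 46 ≥ 12 mo; reserves 6.5 ≥ 4 mo → does not qualify.
Program B: score 703 < 720; DTI 38.4% ≤ 40%; LTV 69.8% ≤ 85% → does not qualify.

Neither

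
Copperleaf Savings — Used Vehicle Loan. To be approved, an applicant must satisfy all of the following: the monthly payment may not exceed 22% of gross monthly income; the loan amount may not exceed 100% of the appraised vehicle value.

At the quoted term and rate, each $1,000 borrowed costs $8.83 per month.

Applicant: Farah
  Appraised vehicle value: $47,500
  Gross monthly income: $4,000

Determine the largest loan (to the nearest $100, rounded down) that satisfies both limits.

Payment cap: 22% × $4,000 = $880/month.
At $8.83 per $1,000, that supports 880/8.83 × 1,000 ≈ $99,660 → $99,600.
LTV cap: 100% × $47,500 = $47,500 → $47,500.
Binding constraint: loan-to-value.

$47,500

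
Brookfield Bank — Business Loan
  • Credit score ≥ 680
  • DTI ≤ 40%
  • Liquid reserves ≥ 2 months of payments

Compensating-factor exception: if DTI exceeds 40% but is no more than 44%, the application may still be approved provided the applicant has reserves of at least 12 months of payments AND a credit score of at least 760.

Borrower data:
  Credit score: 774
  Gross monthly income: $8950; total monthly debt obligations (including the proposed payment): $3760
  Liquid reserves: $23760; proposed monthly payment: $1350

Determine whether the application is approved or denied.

Approved

Credit score 774 ≥ 680 (meets base)
DTI = 3,760/8,950 = 42% > 40% — standard DTI limit exceeded.
Reserves: 23,760 ÷ 1,350 = 17.6 months (meets 2-month minimum)
42% falls in the override range (40%–44%), so the compensating-factor test applies.
Reserves 17.6 ≥ 12 months; credit score 774 ≥ 760.
Both compensating conditions met → exception applies.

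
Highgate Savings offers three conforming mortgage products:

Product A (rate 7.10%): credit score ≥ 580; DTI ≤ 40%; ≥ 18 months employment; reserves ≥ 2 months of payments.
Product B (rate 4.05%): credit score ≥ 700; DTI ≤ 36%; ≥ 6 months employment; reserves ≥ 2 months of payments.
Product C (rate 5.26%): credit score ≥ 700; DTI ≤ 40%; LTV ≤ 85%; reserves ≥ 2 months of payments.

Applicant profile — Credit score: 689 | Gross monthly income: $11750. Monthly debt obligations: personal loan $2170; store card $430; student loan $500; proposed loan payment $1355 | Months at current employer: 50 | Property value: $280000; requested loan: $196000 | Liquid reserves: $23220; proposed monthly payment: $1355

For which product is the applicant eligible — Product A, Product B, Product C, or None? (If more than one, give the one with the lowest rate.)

Total debts = (2,170 + 430 + 500 + 1,355) = 4,455; DTI = 4,455/11,750 = 37.9%.
LTV = 196,000/280,000 = 70%.
Reserves = 23,220/1,355 = 17.1 months.
Product A: score 689 ≥ 580; DTI 37.9% ≤ 40%; employment 50 ≥ 18 mo; reserves 17.1 ≥ 2 mo → qualifies.
Product B: score 689 < 700; DTI 37.9% > 36%; employment 50 ≥ 6 mo; reserves 17.1 ≥ 2 mo → does not qualify.
Product C: score 689 < 700; DTI 37.9% ≤ 40%; LTV 70% ≤ 85%; reserves 17.1 ≥ 2 mo → does not qualify.

Product A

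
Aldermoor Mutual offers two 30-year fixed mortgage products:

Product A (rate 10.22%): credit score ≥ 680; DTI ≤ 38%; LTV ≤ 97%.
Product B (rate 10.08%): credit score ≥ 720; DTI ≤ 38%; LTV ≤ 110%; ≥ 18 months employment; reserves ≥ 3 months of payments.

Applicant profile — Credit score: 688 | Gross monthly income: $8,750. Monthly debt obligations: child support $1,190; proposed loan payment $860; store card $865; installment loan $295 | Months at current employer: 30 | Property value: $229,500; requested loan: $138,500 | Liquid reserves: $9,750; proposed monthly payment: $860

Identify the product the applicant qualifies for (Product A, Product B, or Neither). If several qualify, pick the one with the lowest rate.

Product A

Total debts = (1,190 + 860 + 865 + 295) = 3,210; DTI = 3,210/8,750 = 36.7%.
LTV = 138,500/229,500 = 60.3%.
Reserves = 9,750/860 = 11.3 months.
Product A: score 688 ≥ 680; DTI 36.7% ≤ 38%; LTV 60.3% ≤ 97% → qualifies.
Product B: score 688 < 720; DTI 36.7% ≤ 38%; LTV 60.3% ≤ 110%; employment 30 ≥ 18 mo; reserves 11.3 ≥ 3 mo → does not qualify.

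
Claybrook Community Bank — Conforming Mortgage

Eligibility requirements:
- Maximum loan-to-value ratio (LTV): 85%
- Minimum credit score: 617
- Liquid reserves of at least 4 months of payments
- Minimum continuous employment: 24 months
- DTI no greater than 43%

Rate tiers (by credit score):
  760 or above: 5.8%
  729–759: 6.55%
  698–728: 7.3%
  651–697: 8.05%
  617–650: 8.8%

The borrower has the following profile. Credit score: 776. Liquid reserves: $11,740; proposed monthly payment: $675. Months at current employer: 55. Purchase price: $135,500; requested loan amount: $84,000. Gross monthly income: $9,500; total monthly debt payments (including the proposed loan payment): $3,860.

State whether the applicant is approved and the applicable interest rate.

Approved at 5.8%

Credit score 776 ≥ 617 (meets minimum)
Employment 55 ≥ 24 months
Loan-to-value = 84,000/135,500 = 62% — pass (85% max)
Reserves: 11,740 ÷ 675 = 17.4 months (meets 4-month minimum)
DTI = 3,860/9,500 = 40.6% ≤ 43%
All requirements met. Score 776 falls in the 760 or above tier → 5.8%.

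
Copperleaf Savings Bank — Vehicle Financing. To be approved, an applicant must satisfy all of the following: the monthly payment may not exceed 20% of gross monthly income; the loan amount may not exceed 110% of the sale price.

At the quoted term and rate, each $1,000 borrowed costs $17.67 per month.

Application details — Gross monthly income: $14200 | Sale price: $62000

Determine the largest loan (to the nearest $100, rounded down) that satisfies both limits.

$68,200

Payment cap: 20% × $14,200 = $2,840/month.
At $17.67 per $1,000, that supports 2,840/17.67 × 1,000 ≈ $160,724 → $160,700.
LTV cap: 110% × $62,000 = $68,200 → $68,200.
Binding constraint: loan-to-value.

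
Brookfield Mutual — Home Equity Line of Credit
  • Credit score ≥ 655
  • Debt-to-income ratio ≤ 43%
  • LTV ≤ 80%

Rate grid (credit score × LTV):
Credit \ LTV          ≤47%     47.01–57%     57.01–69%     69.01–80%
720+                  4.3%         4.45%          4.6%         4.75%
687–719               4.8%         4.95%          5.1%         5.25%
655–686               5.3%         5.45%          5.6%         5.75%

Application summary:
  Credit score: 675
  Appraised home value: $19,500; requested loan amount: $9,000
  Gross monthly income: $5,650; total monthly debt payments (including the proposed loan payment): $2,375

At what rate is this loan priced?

5.3%

Credit score 675 ≥ 655; Debt-to-income = 2,375/5,650 = 42% — meets 43% limit
Loan-to-value = 9,000/19,500 = 46.2% — pass (80% max)
Score 675 is in the 655–686 band; LTV 46.2% is in the ≤47% band → 5.3%.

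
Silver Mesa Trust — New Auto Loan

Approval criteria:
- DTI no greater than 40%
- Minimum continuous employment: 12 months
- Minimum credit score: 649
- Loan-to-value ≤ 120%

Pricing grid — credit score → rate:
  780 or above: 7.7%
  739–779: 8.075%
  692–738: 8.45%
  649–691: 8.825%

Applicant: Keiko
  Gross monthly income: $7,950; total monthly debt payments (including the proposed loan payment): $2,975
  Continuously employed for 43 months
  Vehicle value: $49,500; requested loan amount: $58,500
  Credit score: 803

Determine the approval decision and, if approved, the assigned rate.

Approved at 7.7%

Credit score 803 ≥ 649 (meets minimum)
LTV = 58,500/49,500 = 118.2% ≤ 120%
Debt-to-income = 2,975/7,950 = 37.4% — meets 40% limit
Employment 43 ≥ 12 months
All requirements met. Score 803 falls in the 780 or above tier → 7.7%.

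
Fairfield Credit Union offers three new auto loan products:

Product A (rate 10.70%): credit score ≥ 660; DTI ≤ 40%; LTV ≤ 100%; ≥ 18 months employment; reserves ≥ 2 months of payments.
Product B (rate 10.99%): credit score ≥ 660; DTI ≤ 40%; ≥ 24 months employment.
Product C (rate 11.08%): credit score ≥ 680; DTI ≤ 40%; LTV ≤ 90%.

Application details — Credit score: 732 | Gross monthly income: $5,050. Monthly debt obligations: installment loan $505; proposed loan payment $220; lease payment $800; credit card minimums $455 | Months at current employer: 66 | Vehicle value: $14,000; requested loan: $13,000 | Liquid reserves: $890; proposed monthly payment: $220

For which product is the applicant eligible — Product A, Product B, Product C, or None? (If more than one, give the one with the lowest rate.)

Total debts = (505 + 220 + 800 + 455) = 1,980; DTI = 1,980/5,050 = 39.2%.
LTV = 13,000/14,000 = 92.9%.
Reserves = 890/220 = 4.0 months.
Product A: score 732 ≥ 660; DTI 39.2% ≤ 40%; LTV 92.9% ≤ 100%; employment 66 ≥ 18 mo; reserves 4.0 ≥ 2 mo → qualifies.
Product B: score 732 ≥ 660; DTI 39.2% ≤ 40%; employment 66 ≥ 24 mo → qualifies.
Product C: score 732 ≥ 680; DTI 39.2% ≤ 40%; LTV 92.9% > 90% → does not qualify.
Qualifying: Product A, Product B. Lowest rate is 10.70% → Product A.

Product A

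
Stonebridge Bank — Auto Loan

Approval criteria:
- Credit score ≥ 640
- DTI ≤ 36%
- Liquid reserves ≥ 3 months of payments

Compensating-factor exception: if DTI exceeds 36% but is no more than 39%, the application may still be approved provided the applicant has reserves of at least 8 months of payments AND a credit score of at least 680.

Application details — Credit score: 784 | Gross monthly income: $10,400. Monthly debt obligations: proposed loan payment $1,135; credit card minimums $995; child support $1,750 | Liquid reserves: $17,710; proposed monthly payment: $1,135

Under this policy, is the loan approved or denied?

Approved

Credit score 784 ≥ 640 (meets base)
Total debts = (1,135 + 995 + 1,750) = 3,880. DTI = 3,880/10,400 = 37.3% > 36% — standard DTI limit exceeded.
Liquid reserves cover 17,710/1,135 = 15.6 months — ≥ 3 required
DTI 37.3% is within the 36%–39% exception band; checking compensating factors.
Reserves 15.6 ≥ 8 months; credit score 784 ≥ 680.
Both compensating conditions met → exception applies.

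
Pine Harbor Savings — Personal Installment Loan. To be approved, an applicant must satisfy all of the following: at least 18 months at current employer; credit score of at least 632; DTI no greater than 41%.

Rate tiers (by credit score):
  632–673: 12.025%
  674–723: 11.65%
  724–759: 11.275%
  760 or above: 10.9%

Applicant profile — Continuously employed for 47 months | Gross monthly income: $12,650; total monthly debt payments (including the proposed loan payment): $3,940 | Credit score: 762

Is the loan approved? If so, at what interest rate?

Approved at 10.9%

Credit score 762 ≥ 632 (meets minimum)
DTI: 3,940 ÷ 12,650 = 31.1%, within the 41% cap
Employment 47 ≥ 18 months
All requirements met. Score 762 falls in the 760 or above tier → 10.9%.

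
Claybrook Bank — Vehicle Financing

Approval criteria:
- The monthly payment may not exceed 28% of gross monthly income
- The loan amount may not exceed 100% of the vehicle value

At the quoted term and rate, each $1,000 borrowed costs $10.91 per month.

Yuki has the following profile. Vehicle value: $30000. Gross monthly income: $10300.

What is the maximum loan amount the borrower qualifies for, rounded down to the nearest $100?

Payment cap: 28% × $10,300 = $2,884/month.
At $10.91 per $1,000, that supports 2,884/10.91 × 1,000 ≈ $264,344 → $264,300.
LTV cap: 100% × $30,000 = $30,000 → $30,000.
Binding constraint: loan-to-value.

$30,000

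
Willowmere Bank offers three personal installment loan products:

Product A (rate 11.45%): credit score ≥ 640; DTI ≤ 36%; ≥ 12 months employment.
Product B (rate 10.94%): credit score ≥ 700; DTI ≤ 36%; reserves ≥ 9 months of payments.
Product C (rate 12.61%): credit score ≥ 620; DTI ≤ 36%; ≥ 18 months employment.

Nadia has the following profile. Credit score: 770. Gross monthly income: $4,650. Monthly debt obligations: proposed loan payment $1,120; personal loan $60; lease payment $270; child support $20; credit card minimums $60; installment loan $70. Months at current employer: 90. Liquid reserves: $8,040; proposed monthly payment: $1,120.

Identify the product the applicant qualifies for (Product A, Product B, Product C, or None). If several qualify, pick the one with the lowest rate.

Total debts = (1,120 + 60 + 270 + 20 + 60 + 70) = 1,600; DTI = 1,600/4,650 = 34.4%.
Reserves = 8,040/1,120 = 7.2 months.
Product A: score 770 ≥ 640; DTI 34.4% ≤ 36%; employment 90 ≥ 12 mo → qualifies.
Product B: score 770 ≥ 700; DTI 34.4% ≤ 36%; reserves 7.2 < 9 mo → does not qualify.
Product C: score 770 ≥ 620; DTI 34.4% ≤ 36%; employment 90 ≥ 18 mo → qualifies.
Qualifying: Product A, Product C. Lowest rate is 11.45% → Product A.

Product A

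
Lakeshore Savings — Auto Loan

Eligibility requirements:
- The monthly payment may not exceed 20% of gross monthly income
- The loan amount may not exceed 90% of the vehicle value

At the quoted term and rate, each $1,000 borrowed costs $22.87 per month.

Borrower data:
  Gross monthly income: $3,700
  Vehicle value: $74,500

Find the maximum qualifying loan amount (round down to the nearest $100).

$32,300

Payment cap: 20% × $3,700 = $740/month.
At $22.87 per $1,000, that supports 740/22.87 × 1,000 ≈ $32,356 → $32,300.
LTV cap: 90% × $74,500 = $67,050 → $67,000.
Binding constraint: payment-to-income.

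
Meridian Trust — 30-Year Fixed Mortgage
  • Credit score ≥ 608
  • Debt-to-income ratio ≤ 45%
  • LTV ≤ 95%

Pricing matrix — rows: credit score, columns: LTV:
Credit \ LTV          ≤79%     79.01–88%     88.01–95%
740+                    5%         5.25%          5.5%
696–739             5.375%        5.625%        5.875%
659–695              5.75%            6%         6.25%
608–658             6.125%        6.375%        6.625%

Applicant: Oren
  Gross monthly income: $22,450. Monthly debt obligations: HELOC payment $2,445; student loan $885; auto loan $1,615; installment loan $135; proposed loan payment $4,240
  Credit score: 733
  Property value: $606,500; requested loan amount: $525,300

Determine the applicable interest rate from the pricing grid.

5.625%

Credit score 733 ≥ 608; Total monthly debts = (2,445 + 885 + 1,615 + 135 + 4,240) = 9,320. DTI: 9,320 ÷ 22,450 = 41.5%, within the 45% cap
Loan-to-value = 525,300/606,500 = 86.6% — pass (95% max)
Credit 733 → row 696–739; LTV 86.6% → column 79.01–88%. Grid cell → 5.625%.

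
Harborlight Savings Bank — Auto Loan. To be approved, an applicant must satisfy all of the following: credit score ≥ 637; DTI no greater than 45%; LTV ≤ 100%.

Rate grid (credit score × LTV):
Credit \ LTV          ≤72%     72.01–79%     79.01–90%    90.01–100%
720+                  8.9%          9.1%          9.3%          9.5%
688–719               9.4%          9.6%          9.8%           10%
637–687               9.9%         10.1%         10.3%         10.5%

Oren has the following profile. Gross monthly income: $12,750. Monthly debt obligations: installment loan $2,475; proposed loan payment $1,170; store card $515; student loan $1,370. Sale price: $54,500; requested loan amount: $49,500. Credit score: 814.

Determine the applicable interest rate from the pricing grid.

Credit score 814 ≥ 637; Total monthly debts = (2,475 + 1,170 + 515 + 1,370) = 5,530. Debt-to-income = 5,530/12,750 = 43.4% — meets 45% limit
LTV = 49,500/54,500 = 90.8% ≤ 100%
Credit 814 → row 720+; LTV 90.8% → column 90.01–100%. Grid cell → 9.5%.

9.5%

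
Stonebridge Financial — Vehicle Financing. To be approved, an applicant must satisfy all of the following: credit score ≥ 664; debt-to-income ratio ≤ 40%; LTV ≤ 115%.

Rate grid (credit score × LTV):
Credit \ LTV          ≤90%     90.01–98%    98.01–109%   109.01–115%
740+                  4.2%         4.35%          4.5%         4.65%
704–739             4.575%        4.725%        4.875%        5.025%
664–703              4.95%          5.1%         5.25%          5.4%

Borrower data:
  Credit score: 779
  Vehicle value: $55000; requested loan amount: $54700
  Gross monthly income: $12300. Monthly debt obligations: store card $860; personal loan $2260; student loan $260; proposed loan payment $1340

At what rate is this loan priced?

Credit score 779 ≥ 664; Total monthly debts = (860 + 2,260 + 260 + 1,340) = 4,720. DTI = 4,720/12,300 = 38.4% ≤ 40%
LTV = 54,700/55,000 = 99.5% ≤ 115%
Credit 779 → row 740+; LTV 99.5% → column 98.01–109%. Grid cell → 4.5%.

4.5%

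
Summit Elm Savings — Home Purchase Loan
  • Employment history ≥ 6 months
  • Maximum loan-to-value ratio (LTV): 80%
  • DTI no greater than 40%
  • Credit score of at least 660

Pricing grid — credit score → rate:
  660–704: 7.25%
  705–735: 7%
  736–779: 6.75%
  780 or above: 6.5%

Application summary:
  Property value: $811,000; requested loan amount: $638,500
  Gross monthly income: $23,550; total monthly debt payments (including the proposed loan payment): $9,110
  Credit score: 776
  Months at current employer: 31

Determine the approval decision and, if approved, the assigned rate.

Approved at 6.75%

Credit score 776 ≥ 660 (meets minimum)
DTI: 9,110 ÷ 23,550 = 38.7%, within the 40% cap
LTV = 638,500/811,000 = 78.7% ≤ 80%
Employment 31 ≥ 6 months
All requirements met. Score 776 falls in the 736–779 tier → 6.75%.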